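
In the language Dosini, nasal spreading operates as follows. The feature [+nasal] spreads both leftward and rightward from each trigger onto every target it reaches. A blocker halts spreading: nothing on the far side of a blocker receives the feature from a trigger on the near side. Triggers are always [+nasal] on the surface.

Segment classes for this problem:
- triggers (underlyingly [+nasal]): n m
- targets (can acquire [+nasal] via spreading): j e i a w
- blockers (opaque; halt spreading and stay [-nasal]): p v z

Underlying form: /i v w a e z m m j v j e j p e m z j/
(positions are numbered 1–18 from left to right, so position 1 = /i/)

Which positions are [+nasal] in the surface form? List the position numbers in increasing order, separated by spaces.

From /m/ at 7 rightward: 8 /m/ is itself a trigger — this domain ends here.
From /m/ at 7 leftward: 6 /z/ blocks.
From /m/ at 8 rightward: 9 /j/ → [+nasal]; 10 /v/ blocks.
From /m/ at 8 leftward: 7 /m/ is itself a trigger — this domain ends here.
From /m/ at 16 rightward: 17 /z/ blocks.
From /m/ at 16 leftward: 15 /e/ → [+nasal]; 14 /p/ blocks.
Targets with no active source: positions 1 3 4 5 11 12 13 18 stay [-nasal].

7 8 9 15 16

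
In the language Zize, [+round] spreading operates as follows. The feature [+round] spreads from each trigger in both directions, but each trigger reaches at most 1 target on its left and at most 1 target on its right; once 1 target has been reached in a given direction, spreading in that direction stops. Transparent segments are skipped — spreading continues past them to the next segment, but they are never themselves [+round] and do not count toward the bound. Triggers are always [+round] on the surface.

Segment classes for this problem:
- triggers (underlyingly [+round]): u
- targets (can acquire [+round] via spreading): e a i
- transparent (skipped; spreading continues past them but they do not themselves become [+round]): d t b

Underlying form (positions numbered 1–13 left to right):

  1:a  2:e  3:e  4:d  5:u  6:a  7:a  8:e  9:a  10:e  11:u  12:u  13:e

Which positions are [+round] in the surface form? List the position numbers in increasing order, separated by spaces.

From /u/ at 5 rightward: 6 /a/ → [+round]; bound reached.
From /u/ at 5 leftward: 4 /d/ transparent; 3 /e/ → [+round]; bound reached.
From /u/ at 11 rightward: 12 /u/ is itself a trigger — this domain ends here.
From /u/ at 11 leftward: 10 /e/ → [+round]; bound reached.
From /u/ at 12 rightward: 13 /e/ → [+round]; bound reached.
From /u/ at 12 leftward: 11 /u/ is itself a trigger — this domain ends here.
Targets with no active source: positions 1 2 7 8 9 stay [-round].

3 5 6 10 11 12 13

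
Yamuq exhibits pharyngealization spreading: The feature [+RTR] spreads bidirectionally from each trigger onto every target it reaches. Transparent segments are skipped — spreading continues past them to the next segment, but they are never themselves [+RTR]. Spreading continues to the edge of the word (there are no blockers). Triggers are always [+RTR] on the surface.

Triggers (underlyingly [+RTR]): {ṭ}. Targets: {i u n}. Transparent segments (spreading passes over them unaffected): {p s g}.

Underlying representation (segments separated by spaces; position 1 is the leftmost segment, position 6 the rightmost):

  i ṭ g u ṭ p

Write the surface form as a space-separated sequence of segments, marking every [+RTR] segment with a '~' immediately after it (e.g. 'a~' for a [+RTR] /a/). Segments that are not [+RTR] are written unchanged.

From /ṭ/ at 2 rightward: 3 /g/ transparent; 4 /u/ → [+RTR]; 5 /ṭ/ is itself a trigger — this domain ends here.
From /ṭ/ at 2 leftward: 1 /i/ → [+RTR]; word edge.
From /ṭ/ at 5 rightward: 6 /p/ transparent; word edge.
From /ṭ/ at 5 leftward: 4 /u/ → [+RTR]; 3 /g/ transparent; 2 /ṭ/ is itself a trigger — this domain ends here.
[+RTR] positions on the surface: 1 2 4 5.

i~ ṭ~ g u~ ṭ~ p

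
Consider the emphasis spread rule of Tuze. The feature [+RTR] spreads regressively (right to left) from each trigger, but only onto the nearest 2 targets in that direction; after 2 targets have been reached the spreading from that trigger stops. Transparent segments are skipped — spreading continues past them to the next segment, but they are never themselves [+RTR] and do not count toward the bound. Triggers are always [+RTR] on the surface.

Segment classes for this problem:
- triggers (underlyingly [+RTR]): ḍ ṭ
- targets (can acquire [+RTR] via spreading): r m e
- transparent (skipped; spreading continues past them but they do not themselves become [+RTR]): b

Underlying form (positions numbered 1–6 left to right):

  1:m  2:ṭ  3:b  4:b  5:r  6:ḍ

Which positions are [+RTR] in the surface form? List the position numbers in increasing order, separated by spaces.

1 2 5 6

From /ṭ/ at 2 leftward: 1 /m/ → [+RTR]; word edge.
From /ḍ/ at 6 leftward: 5 /r/ → [+RTR]; 4 /b/ transparent; 3 /b/ transparent; 2 /ṭ/ is itself a trigger — this domain ends here.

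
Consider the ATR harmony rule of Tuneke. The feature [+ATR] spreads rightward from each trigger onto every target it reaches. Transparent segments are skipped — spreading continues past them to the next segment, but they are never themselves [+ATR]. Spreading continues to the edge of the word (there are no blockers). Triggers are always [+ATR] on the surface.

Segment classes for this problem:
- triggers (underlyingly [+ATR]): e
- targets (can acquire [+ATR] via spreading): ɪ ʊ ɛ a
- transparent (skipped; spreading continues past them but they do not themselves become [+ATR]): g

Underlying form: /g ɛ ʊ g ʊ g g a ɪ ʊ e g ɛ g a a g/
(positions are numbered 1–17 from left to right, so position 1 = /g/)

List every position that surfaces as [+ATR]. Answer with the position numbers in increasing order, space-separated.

From /e/ at 11 rightward: 12 /g/ transparent; 13 /ɛ/ → [+ATR]; 14 /g/ transparent; 15 /a/ → [+ATR]; 16 /a/ → [+ATR]; 17 /g/ transparent; word edge.
Targets with no active source: positions 2 3 5 8 9 10 stay [-ATR].

11 13 15 16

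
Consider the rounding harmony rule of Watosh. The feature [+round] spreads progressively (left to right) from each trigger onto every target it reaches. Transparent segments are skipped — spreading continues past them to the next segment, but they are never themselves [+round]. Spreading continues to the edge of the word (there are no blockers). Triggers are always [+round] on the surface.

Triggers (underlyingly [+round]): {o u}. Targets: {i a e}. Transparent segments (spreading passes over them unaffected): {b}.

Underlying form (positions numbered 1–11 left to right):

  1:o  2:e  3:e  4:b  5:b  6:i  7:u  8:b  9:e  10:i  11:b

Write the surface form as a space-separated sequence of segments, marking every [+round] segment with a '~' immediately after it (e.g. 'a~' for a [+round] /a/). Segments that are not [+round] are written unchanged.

o~ e~ e~ b b i~ u~ b e~ i~ b

From /o/ at 1 rightward: 2 /e/ → [+round]; 3 /e/ → [+round]; 4 /b/ transparent; 5 /b/ transparent; 6 /i/ → [+round]; 7 /u/ is itself a trigger — this domain ends here.
From /u/ at 7 rightward: 8 /b/ transparent; 9 /e/ → [+round]; 10 /i/ → [+round]; 11 /b/ transparent; word edge.
[+round] positions on the surface: 1 2 3 6 7 9 10.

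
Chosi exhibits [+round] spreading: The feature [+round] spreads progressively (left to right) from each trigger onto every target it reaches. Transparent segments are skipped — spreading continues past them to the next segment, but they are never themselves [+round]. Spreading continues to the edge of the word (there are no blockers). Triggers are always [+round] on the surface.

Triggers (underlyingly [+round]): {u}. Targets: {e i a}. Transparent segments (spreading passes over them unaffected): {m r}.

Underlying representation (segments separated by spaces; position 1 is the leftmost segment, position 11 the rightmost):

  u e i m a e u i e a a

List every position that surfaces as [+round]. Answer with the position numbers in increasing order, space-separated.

From /u/ at 1 rightward: 2 /e/ → [+round]; 3 /i/ → [+round]; 4 /m/ transparent; 5 /a/ → [+round]; 6 /e/ → [+round]; 7 /u/ is itself a trigger — this domain ends here.
From /u/ at 7 rightward: 8 /i/ → [+round]; 9 /e/ → [+round]; 10 /a/ → [+round]; 11 /a/ → [+round]; word edge.

1 2 3 5 6 7 8 9 10 11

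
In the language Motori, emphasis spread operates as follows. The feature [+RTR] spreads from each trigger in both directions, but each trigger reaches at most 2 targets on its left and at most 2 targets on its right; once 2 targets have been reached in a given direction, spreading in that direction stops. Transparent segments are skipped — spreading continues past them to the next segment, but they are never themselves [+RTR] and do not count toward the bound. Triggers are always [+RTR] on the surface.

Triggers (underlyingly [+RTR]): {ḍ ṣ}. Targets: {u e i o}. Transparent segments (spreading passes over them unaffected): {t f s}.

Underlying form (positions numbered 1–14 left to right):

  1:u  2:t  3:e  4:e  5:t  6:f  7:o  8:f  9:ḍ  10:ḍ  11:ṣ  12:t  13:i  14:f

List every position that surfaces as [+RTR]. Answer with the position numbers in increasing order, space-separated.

From /ḍ/ at 9 rightward: 10 /ḍ/ is itself a trigger — this domain ends here.
From /ḍ/ at 9 leftward: 8 /f/ transparent; 7 /o/ → [+RTR]; 6 /f/ transparent; 5 /t/ transparent; 4 /e/ → [+RTR]; bound reached.
From /ḍ/ at 10 rightward: 11 /ṣ/ is itself a trigger — this domain ends here.
From /ḍ/ at 10 leftward: 9 /ḍ/ is itself a trigger — this domain ends here.
From /ṣ/ at 11 rightward: 12 /t/ transparent; 13 /i/ → [+RTR]; 14 /f/ transparent; word edge.
From /ṣ/ at 11 leftward: 10 /ḍ/ is itself a trigger — this domain ends here.
Targets with no active source: positions 1 3 stay [-emphatic].

4 7 9 10 11 13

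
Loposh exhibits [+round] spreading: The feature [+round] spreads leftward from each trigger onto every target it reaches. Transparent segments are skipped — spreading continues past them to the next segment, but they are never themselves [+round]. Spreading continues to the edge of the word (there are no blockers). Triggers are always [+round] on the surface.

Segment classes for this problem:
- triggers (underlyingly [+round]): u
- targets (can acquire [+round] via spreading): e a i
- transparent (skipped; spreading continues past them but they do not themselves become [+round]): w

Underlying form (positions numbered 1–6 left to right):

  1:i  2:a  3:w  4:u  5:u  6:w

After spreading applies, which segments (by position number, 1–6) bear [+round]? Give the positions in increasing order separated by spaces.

1 2 4 5

From /u/ at 4 leftward: 3 /w/ transparent; 2 /a/ → [+round]; 1 /i/ → [+round]; word edge.
From /u/ at 5 leftward: 4 /u/ is itself a trigger — this domain ends here.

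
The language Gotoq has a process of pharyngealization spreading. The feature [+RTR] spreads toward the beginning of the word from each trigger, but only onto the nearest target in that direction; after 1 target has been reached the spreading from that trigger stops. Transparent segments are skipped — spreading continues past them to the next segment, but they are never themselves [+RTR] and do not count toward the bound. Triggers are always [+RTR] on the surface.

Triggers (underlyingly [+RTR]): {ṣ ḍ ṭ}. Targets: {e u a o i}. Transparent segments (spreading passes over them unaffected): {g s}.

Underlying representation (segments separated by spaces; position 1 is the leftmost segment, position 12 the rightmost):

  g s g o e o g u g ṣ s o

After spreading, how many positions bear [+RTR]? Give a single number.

From /ṣ/ at 10 leftward: 9 /g/ transparent; 8 /u/ → [+RTR]; bound reached.
Targets with no active source: positions 4 5 6 12 stay [-emphatic].
[+RTR] positions on the surface: 8 10.

2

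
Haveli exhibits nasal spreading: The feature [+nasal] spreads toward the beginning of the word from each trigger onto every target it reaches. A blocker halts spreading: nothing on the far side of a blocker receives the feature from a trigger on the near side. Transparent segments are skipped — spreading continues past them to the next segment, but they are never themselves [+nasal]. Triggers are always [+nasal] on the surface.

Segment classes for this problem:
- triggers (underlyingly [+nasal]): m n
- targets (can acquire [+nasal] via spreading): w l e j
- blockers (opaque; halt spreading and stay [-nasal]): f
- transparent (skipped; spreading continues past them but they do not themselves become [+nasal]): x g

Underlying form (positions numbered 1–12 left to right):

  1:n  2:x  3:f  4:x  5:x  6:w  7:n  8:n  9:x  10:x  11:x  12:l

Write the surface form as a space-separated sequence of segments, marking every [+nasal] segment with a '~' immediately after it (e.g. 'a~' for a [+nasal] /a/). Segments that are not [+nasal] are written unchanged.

From /n/ at 1 leftward: word edge.
From /n/ at 7 leftward: 6 /w/ → [+nasal]; 5 /x/ transparent; 4 /x/ transparent; 3 /f/ blocks.
From /n/ at 8 leftward: 7 /n/ is itself a trigger — this domain ends here.
Target with no active source: position 12 stays [-nasal].
[+nasal] positions on the surface: 1 6 7 8.

n~ x f x x w~ n~ n~ x x x l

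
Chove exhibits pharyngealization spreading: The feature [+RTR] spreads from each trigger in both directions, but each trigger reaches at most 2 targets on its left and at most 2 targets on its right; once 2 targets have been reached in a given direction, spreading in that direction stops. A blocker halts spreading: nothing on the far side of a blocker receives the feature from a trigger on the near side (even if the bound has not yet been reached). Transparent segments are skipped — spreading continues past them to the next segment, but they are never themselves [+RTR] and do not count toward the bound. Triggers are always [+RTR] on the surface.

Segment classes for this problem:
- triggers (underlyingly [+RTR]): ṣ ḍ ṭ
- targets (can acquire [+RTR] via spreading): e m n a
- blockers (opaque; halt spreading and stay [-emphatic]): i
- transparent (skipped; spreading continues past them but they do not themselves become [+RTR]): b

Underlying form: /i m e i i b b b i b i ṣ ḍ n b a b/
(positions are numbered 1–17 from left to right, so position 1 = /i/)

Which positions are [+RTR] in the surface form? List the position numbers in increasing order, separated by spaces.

From /ṣ/ at 12 rightward: 13 /ḍ/ is itself a trigger — this domain ends here.
From /ṣ/ at 12 leftward: 11 /i/ blocks.
From /ḍ/ at 13 rightward: 14 /n/ → [+RTR]; 15 /b/ transparent; 16 /a/ → [+RTR]; bound reached.
From /ḍ/ at 13 leftward: 12 /ṣ/ is itself a trigger — this domain ends here.
Targets with no active source: positions 2 3 stay [-emphatic].

12 13 14 16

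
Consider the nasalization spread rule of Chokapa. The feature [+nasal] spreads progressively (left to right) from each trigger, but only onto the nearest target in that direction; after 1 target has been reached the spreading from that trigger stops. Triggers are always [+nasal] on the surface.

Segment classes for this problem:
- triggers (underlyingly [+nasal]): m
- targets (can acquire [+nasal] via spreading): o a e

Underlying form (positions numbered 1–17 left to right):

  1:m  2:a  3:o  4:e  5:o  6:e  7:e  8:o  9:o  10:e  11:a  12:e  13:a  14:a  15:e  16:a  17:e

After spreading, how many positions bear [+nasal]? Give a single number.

From /m/ at 1 rightward: 2 /a/ → [+nasal]; bound reached.
Targets with no active source: positions 3 4 5 6 7 8 9 10 11 12 13 14 15 16 17 stay [-nasal].
[+nasal] positions on the surface: 1 2.

2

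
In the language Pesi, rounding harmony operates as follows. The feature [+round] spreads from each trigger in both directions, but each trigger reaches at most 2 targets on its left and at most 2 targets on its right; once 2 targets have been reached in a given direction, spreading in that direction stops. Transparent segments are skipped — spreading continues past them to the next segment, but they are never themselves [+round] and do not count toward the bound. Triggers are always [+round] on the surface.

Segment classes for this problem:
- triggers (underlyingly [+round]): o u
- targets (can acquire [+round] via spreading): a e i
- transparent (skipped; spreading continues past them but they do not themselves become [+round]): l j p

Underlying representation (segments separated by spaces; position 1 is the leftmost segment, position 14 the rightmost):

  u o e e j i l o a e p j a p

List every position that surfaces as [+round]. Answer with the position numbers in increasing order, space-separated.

1 2 3 4 6 8 9 10

From /u/ at 1 rightward: 2 /o/ is itself a trigger — this domain ends here.
From /u/ at 1 leftward: word edge.
From /o/ at 2 rightward: 3 /e/ → [+round]; 4 /e/ → [+round]; bound reached.
From /o/ at 2 leftward: 1 /u/ is itself a trigger — this domain ends here.
From /o/ at 8 rightward: 9 /a/ → [+round]; 10 /e/ → [+round]; bound reached.
From /o/ at 8 leftward: 7 /l/ transparent; 6 /i/ → [+round]; 5 /j/ transparent; 4 /e/ → [+round]; bound reached.
Target with no active source: position 13 stays [-round].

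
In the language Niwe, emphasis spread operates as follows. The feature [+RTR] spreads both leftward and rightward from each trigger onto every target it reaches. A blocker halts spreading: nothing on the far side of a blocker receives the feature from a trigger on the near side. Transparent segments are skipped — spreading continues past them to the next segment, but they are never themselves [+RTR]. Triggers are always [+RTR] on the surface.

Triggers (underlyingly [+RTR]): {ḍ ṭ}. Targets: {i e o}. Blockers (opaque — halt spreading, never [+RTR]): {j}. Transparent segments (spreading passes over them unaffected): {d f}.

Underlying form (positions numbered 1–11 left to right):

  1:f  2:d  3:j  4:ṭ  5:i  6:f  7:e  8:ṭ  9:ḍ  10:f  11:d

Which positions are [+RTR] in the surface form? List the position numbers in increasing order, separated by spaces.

From /ṭ/ at 4 rightward: 5 /i/ → [+RTR]; 6 /f/ transparent; 7 /e/ → [+RTR]; 8 /ṭ/ is itself a trigger — this domain ends here.
From /ṭ/ at 4 leftward: 3 /j/ blocks.
From /ṭ/ at 8 rightward: 9 /ḍ/ is itself a trigger — this domain ends here.
From /ṭ/ at 8 leftward: 7 /e/ → [+RTR]; 6 /f/ transparent; 5 /i/ → [+RTR]; 4 /ṭ/ is itself a trigger — this domain ends here.
From /ḍ/ at 9 rightward: 10 /f/ transparent; 11 /d/ transparent; word edge.
From /ḍ/ at 9 leftward: 8 /ṭ/ is itself a trigger — this domain ends here.

4 5 7 8 9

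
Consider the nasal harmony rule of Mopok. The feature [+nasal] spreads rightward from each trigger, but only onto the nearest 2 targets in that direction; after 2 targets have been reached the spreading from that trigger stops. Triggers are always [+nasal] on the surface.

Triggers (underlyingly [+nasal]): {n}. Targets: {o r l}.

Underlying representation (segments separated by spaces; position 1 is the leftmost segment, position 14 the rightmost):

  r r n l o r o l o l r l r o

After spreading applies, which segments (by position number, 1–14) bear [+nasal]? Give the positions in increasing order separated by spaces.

3 4 5

From /n/ at 3 rightward: 4 /l/ → [+nasal]; 5 /o/ → [+nasal]; bound reached.
Targets with no active source: positions 1 2 6 7 8 9 10 11 12 13 14 stay [-nasal].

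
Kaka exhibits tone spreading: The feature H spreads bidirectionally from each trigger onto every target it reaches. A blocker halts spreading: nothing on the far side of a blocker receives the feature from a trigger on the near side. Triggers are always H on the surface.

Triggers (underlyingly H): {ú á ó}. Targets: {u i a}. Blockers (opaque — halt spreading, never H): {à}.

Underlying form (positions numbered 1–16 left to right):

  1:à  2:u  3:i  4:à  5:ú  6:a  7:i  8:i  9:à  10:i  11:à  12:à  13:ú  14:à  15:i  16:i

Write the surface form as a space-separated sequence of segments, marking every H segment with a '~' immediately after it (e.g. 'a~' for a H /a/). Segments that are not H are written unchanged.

à u i à ú~ a~ i~ i~ à i à à ú~ à i i

From /ú/ at 5 rightward: 6 /a/ → H; 7 /i/ → H; 8 /i/ → H; 9 /à/ blocks.
From /ú/ at 5 leftward: 4 /à/ blocks.
From /ú/ at 13 rightward: 14 /à/ blocks.
From /ú/ at 13 leftward: 12 /à/ blocks.
Targets with no active source: positions 2 3 10 15 16 stay [-high tone].
H positions on the surface: 5 6 7 8 13.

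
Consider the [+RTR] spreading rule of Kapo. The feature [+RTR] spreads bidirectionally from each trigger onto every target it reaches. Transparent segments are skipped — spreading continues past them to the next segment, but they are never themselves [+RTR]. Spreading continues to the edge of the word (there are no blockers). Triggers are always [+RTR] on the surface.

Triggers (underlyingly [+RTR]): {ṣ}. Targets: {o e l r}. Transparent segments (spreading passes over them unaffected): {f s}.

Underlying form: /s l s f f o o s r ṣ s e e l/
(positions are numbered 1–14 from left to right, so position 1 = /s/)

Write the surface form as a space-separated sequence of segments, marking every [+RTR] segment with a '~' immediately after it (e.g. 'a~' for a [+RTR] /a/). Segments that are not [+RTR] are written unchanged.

s l~ s f f o~ o~ s r~ ṣ~ s e~ e~ l~

From /ṣ/ at 10 rightward: 11 /s/ transparent; 12 /e/ → [+RTR]; 13 /e/ → [+RTR]; 14 /l/ → [+RTR]; word edge.
From /ṣ/ at 10 leftward: 9 /r/ → [+RTR]; 8 /s/ transparent; 7 /o/ → [+RTR]; 6 /o/ → [+RTR]; 5 /f/ transparent; 4 /f/ transparent; 3 /s/ transparent; 2 /l/ → [+RTR]; 1 /s/ transparent; word edge.
[+RTR] positions on the surface: 2 6 7 9 10 12 13 14.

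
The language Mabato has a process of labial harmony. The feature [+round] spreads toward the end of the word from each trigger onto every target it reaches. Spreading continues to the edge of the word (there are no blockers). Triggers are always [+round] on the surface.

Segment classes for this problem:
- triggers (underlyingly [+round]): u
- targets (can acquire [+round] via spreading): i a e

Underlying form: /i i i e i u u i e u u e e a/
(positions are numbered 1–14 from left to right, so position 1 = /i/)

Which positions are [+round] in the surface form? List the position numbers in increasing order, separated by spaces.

From /u/ at 6 rightward: 7 /u/ is itself a trigger — this domain ends here.
From /u/ at 7 rightward: 8 /i/ → [+round]; 9 /e/ → [+round]; 10 /u/ is itself a trigger — this domain ends here.
From /u/ at 10 rightward: 11 /u/ is itself a trigger — this domain ends here.
From /u/ at 11 rightward: 12 /e/ → [+round]; 13 /e/ → [+round]; 14 /a/ → [+round]; word edge.
Targets with no active source: positions 1 2 3 4 5 stay [-round].

6 7 8 9 10 11 12 13 14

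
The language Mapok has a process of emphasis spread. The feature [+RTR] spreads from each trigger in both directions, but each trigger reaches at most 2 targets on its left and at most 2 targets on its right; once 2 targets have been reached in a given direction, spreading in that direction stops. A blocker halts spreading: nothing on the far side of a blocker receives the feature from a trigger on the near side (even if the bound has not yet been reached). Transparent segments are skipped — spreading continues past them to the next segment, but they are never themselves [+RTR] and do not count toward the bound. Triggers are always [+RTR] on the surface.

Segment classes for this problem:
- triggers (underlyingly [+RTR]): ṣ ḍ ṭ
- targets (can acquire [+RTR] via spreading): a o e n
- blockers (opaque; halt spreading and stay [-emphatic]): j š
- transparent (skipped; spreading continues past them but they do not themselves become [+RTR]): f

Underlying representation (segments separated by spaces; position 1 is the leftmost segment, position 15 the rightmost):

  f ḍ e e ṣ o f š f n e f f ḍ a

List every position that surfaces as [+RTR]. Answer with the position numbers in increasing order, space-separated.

From /ḍ/ at 2 rightward: 3 /e/ → [+RTR]; 4 /e/ → [+RTR]; bound reached.
From /ḍ/ at 2 leftward: 1 /f/ transparent; word edge.
From /ṣ/ at 5 rightward: 6 /o/ → [+RTR]; 7 /f/ transparent; 8 /š/ blocks.
From /ṣ/ at 5 leftward: 4 /e/ → [+RTR]; 3 /e/ → [+RTR]; bound reached.
From /ḍ/ at 14 rightward: 15 /a/ → [+RTR]; word edge.
From /ḍ/ at 14 leftward: 13 /f/ transparent; 12 /f/ transparent; 11 /e/ → [+RTR]; 10 /n/ → [+RTR]; bound reached.

2 3 4 5 6 10 11 14 15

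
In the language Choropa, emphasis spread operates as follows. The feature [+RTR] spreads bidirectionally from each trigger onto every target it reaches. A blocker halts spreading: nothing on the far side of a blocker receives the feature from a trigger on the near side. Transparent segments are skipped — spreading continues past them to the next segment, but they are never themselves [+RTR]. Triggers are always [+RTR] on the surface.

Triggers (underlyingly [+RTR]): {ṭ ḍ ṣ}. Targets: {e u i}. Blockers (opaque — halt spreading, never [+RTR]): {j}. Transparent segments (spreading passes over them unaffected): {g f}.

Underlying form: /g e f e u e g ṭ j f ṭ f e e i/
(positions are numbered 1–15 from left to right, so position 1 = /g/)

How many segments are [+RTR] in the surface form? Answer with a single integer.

9

From /ṭ/ at 8 rightward: 9 /j/ blocks.
From /ṭ/ at 8 leftward: 7 /g/ transparent; 6 /e/ → [+RTR]; 5 /u/ → [+RTR]; 4 /e/ → [+RTR]; 3 /f/ transparent; 2 /e/ → [+RTR]; 1 /g/ transparent; word edge.
From /ṭ/ at 11 rightward: 12 /f/ transparent; 13 /e/ → [+RTR]; 14 /e/ → [+RTR]; 15 /i/ → [+RTR]; word edge.
From /ṭ/ at 11 leftward: 10 /f/ transparent; 9 /j/ blocks.
[+RTR] positions on the surface: 2 4 5 6 8 11 13 14 15.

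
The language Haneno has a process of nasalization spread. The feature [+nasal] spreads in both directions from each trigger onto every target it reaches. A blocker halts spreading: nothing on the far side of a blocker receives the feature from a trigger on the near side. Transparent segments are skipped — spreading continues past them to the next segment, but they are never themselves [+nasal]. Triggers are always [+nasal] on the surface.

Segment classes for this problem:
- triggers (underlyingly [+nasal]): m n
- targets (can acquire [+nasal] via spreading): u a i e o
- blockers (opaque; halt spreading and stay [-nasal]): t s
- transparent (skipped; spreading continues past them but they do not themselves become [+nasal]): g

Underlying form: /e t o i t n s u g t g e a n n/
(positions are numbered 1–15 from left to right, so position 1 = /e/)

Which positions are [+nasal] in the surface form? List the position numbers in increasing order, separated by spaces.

From /n/ at 6 rightward: 7 /s/ blocks.
From /n/ at 6 leftward: 5 /t/ blocks.
From /n/ at 14 rightward: 15 /n/ is itself a trigger — this domain ends here.
From /n/ at 14 leftward: 13 /a/ → [+nasal]; 12 /e/ → [+nasal]; 11 /g/ transparent; 10 /t/ blocks.
From /n/ at 15 rightward: word edge.
From /n/ at 15 leftward: 14 /n/ is itself a trigger — this domain ends here.
Targets with no active source: positions 1 3 4 8 stay [-nasal].

6 12 13 14 15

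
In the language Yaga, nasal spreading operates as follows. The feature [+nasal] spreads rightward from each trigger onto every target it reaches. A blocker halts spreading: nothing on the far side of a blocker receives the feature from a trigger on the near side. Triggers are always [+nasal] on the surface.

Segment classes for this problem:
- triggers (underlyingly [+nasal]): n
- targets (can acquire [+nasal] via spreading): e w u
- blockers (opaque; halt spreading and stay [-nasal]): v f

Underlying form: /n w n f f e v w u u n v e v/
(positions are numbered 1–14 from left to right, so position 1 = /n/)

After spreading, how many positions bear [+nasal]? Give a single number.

From /n/ at 1 rightward: 2 /w/ → [+nasal]; 3 /n/ is itself a trigger — this domain ends here.
From /n/ at 3 rightward: 4 /f/ blocks.
From /n/ at 11 rightward: 12 /v/ blocks.
Targets with no active source: positions 6 8 9 10 13 stay [-nasal].
[+nasal] positions on the surface: 1 2 3 11.

4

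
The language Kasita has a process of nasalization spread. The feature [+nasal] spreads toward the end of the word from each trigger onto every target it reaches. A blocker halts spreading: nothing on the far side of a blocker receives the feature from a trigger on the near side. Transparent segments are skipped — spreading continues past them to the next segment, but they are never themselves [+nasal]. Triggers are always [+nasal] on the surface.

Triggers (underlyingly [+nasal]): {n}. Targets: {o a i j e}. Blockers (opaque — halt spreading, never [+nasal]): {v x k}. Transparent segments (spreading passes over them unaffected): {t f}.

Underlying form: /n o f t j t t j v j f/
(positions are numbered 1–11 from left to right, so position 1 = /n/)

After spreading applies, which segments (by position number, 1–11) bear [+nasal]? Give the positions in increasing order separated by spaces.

1 2 5 8

From /n/ at 1 rightward: 2 /o/ → [+nasal]; 3 /f/ transparent; 4 /t/ transparent; 5 /j/ → [+nasal]; 6 /t/ transparent; 7 /t/ transparent; 8 /j/ → [+nasal]; 9 /v/ blocks.
Target with no active source: position 10 stays [-nasal].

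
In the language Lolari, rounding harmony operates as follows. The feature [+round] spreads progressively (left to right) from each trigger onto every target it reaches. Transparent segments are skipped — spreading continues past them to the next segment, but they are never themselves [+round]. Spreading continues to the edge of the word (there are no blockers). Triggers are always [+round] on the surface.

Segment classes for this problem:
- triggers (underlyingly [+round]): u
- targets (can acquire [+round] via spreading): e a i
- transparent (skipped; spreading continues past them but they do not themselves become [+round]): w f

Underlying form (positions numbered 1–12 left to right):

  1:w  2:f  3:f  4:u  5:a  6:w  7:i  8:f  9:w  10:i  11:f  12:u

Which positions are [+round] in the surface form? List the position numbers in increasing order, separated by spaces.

4 5 7 10 12

From /u/ at 4 rightward: 5 /a/ → [+round]; 6 /w/ transparent; 7 /i/ → [+round]; 8 /f/ transparent; 9 /w/ transparent; 10 /i/ → [+round]; 11 /f/ transparent; 12 /u/ is itself a trigger — this domain ends here.
From /u/ at 12 rightward: word edge.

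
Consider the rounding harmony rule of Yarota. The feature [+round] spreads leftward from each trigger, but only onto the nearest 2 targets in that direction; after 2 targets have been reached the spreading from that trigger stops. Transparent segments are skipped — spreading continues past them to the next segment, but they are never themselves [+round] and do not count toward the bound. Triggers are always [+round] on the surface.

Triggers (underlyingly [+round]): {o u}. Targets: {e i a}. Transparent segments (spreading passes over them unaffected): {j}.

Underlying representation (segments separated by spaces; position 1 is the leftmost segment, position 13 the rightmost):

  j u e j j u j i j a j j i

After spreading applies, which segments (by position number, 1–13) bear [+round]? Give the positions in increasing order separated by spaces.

2 3 6

From /u/ at 2 leftward: 1 /j/ transparent; word edge.
From /u/ at 6 leftward: 5 /j/ transparent; 4 /j/ transparent; 3 /e/ → [+round]; 2 /u/ is itself a trigger — this domain ends here.
Targets with no active source: positions 8 10 13 stay [-round].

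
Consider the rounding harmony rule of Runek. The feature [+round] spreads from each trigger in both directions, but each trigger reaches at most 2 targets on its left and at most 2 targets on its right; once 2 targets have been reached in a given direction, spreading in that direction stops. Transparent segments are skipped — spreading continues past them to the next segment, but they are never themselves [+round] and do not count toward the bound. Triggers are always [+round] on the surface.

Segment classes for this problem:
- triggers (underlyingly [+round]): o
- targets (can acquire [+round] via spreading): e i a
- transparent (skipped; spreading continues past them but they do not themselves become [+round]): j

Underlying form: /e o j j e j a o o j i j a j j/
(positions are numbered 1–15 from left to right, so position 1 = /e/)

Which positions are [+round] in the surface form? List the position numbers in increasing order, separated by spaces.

1 2 5 7 8 9 11 13

From /o/ at 2 rightward: 3 /j/ transparent; 4 /j/ transparent; 5 /e/ → [+round]; 6 /j/ transparent; 7 /a/ → [+round]; bound reached.
From /o/ at 2 leftward: 1 /e/ → [+round]; word edge.
From /o/ at 8 rightward: 9 /o/ is itself a trigger — this domain ends here.
From /o/ at 8 leftward: 7 /a/ → [+round]; 6 /j/ transparent; 5 /e/ → [+round]; bound reached.
From /o/ at 9 rightward: 10 /j/ transparent; 11 /i/ → [+round]; 12 /j/ transparent; 13 /a/ → [+round]; bound reached.
From /o/ at 9 leftward: 8 /o/ is itself a trigger — this domain ends here.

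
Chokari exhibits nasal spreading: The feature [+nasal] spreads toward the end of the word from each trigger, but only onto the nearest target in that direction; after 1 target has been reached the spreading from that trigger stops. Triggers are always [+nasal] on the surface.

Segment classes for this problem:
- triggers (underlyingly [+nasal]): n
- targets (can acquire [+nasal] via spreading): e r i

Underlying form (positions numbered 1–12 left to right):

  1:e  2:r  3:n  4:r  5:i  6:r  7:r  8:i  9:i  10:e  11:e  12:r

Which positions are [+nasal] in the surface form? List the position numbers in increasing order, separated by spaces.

From /n/ at 3 rightward: 4 /r/ → [+nasal]; bound reached.
Targets with no active source: positions 1 2 5 6 7 8 9 10 11 12 stay [-nasal].

3 4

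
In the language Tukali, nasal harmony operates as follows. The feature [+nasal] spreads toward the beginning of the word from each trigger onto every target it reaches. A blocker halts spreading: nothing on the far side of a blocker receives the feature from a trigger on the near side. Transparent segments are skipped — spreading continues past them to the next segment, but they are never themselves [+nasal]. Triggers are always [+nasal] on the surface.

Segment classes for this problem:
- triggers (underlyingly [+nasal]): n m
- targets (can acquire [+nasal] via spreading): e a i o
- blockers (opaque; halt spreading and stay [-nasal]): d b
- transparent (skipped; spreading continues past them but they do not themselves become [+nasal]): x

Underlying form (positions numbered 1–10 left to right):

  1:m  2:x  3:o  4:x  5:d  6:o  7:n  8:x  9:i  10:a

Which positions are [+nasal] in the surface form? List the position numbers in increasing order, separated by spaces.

From /m/ at 1 leftward: word edge.
From /n/ at 7 leftward: 6 /o/ → [+nasal]; 5 /d/ blocks.
Targets with no active source: positions 3 9 10 stay [-nasal].

1 6 7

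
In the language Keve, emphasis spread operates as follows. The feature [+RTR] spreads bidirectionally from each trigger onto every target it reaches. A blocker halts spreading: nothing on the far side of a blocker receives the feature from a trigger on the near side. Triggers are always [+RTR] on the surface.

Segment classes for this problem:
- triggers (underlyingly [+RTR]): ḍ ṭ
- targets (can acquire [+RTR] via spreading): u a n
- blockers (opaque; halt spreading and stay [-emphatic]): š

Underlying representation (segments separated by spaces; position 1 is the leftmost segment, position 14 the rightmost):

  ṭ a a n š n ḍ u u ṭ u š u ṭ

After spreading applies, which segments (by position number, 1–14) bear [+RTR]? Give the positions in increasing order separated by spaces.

1 2 3 4 6 7 8 9 10 11 13 14

From /ṭ/ at 1 rightward: 2 /a/ → [+RTR]; 3 /a/ → [+RTR]; 4 /n/ → [+RTR]; 5 /š/ blocks.
From /ṭ/ at 1 leftward: word edge.
From /ḍ/ at 7 rightward: 8 /u/ → [+RTR]; 9 /u/ → [+RTR]; 10 /ṭ/ is itself a trigger — this domain ends here.
From /ḍ/ at 7 leftward: 6 /n/ → [+RTR]; 5 /š/ blocks.
From /ṭ/ at 10 rightward: 11 /u/ → [+RTR]; 12 /š/ blocks.
From /ṭ/ at 10 leftward: 9 /u/ → [+RTR]; 8 /u/ → [+RTR]; 7 /ḍ/ is itself a trigger — this domain ends here.
From /ṭ/ at 14 rightward: word edge.
From /ṭ/ at 14 leftward: 13 /u/ → [+RTR]; 12 /š/ blocks.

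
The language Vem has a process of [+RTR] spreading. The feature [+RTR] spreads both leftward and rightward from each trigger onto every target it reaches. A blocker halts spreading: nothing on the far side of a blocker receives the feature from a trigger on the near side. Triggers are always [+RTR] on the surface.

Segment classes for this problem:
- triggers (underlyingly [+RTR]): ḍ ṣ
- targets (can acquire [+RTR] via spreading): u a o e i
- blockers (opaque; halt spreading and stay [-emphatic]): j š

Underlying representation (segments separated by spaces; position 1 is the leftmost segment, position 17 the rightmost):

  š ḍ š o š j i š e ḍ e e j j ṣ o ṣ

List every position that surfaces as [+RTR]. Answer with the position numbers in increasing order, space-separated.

From /ḍ/ at 2 rightward: 3 /š/ blocks.
From /ḍ/ at 2 leftward: 1 /š/ blocks.
From /ḍ/ at 10 rightward: 11 /e/ → [+RTR]; 12 /e/ → [+RTR]; 13 /j/ blocks.
From /ḍ/ at 10 leftward: 9 /e/ → [+RTR]; 8 /š/ blocks.
From /ṣ/ at 15 rightward: 16 /o/ → [+RTR]; 17 /ṣ/ is itself a trigger — this domain ends here.
From /ṣ/ at 15 leftward: 14 /j/ blocks.
From /ṣ/ at 17 rightward: word edge.
From /ṣ/ at 17 leftward: 16 /o/ → [+RTR]; 15 /ṣ/ is itself a trigger — this domain ends here.
Targets with no active source: positions 4 7 stay [-emphatic].

2 9 10 11 12 15 16 17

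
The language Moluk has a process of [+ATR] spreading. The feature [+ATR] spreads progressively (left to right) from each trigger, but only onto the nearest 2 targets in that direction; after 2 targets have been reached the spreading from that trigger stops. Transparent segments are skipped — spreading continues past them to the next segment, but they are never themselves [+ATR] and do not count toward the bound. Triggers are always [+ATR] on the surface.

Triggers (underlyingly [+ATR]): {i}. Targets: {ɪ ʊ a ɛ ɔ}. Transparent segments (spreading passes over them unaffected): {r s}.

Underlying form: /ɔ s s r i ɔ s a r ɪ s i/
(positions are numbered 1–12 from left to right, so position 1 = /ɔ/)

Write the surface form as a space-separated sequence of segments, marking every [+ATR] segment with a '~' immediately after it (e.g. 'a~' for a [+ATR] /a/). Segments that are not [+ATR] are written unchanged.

ɔ s s r i~ ɔ~ s a~ r ɪ s i~

From /i/ at 5 rightward: 6 /ɔ/ → [+ATR]; 7 /s/ transparent; 8 /a/ → [+ATR]; bound reached.
From /i/ at 12 rightward: word edge.
Targets with no active source: positions 1 10 stay [-ATR].
[+ATR] positions on the surface: 5 6 8 12.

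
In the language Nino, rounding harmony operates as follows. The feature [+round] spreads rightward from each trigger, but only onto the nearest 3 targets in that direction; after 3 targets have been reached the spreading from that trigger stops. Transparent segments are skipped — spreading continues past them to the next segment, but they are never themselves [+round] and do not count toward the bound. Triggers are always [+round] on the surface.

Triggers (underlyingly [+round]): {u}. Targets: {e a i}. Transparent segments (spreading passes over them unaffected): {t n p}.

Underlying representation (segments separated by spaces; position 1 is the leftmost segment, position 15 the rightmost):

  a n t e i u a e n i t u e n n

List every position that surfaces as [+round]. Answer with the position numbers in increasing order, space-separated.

From /u/ at 6 rightward: 7 /a/ → [+round]; 8 /e/ → [+round]; 9 /n/ transparent; 10 /i/ → [+round]; bound reached.
From /u/ at 12 rightward: 13 /e/ → [+round]; 14 /n/ transparent; 15 /n/ transparent; word edge.
Targets with no active source: positions 1 4 5 stay [-round].

6 7 8 10 12 13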